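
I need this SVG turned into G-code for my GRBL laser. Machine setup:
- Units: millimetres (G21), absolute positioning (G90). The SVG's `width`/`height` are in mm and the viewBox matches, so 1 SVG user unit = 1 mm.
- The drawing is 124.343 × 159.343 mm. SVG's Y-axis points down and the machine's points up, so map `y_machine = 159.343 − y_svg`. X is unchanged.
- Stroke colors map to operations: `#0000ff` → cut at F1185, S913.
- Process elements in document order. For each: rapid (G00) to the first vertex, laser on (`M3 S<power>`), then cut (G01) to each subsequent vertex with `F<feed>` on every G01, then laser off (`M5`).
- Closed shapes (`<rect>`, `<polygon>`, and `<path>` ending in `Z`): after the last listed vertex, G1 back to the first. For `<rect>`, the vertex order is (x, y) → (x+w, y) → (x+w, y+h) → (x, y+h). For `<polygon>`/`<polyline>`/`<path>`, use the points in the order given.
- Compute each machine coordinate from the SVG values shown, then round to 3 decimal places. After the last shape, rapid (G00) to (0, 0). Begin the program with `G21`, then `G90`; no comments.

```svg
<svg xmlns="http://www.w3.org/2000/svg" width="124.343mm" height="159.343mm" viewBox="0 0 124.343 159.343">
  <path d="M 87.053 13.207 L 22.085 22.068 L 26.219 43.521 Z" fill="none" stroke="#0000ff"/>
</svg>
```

Since the viewBox matches the mm dimensions, user units are millimetres directly. The only transform is the Y-flip y_m = 159.343 − y_svg.

Shape 1 is a closed polygon drawn with `<path>`. Its stroke #0000ff means cut at S913, F1185. After flipping Y the toolpath is (87.053,146.136) → (22.085,137.275) → (26.219,115.822) → (87.053,146.136), returning to the start.

G21
G90
G00 X87.053 Y146.136
M3 S913
G01 X22.085 Y137.275 F1185
G01 X26.219 Y115.822 F1185
G01 X87.053 Y146.136 F1185
M5
G00 X0.000 Y0.000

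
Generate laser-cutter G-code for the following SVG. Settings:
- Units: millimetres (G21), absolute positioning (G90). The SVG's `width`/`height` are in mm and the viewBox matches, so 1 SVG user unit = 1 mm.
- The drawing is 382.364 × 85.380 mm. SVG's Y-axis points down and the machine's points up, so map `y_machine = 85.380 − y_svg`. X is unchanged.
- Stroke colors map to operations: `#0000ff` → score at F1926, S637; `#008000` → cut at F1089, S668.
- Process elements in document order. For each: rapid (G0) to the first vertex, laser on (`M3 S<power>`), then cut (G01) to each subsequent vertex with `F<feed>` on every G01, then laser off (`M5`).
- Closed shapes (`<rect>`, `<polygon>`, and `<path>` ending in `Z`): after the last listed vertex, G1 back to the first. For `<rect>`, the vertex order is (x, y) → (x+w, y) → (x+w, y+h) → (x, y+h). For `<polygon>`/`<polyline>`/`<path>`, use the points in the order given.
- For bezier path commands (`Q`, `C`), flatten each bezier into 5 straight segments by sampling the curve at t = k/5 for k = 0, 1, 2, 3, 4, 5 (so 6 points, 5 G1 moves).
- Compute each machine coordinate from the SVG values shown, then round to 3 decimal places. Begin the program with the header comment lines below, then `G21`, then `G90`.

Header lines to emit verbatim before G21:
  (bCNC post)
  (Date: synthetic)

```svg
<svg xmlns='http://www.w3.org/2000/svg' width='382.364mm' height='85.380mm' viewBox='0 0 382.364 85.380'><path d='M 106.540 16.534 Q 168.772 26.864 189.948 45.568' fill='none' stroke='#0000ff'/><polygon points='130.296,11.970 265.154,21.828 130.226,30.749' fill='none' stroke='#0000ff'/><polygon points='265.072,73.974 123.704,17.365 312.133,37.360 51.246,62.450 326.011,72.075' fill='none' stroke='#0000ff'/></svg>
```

1 u = 1 mm; y_m = 85.380 − y.

[1] `<path>` quadratic bezier, #0000ff→score S637 F1926: (106.540,68.846) → (129.791,64.379) → (149.757,59.242) → (166.438,53.435) → (179.835,46.959) → (189.948,39.812)

[2] `<polygon>` closed polygon, #0000ff→score S637 F1926: (130.296,73.410) → (265.154,63.552) → (130.226,54.631) → (130.296,73.410) (closed)

[3] `<polygon>` closed polygon, #0000ff→score S637 F1926: (265.072,11.406) → (123.704,68.015) → (312.133,48.020) → (51.246,22.930) → (326.011,13.305) → (265.072,11.406) (closed)

(bCNC post)
(Date: synthetic)
G21
G90
G0 X106.540 Y68.846
M3 S637
G01 X129.791 Y64.379 F1926
G01 X149.757 Y59.242 F1926
G01 X166.438 Y53.435 F1926
G01 X179.835 Y46.959 F1926
G01 X189.948 Y39.812 F1926
M5
G0 X130.296 Y73.410
M3 S637
G01 X265.154 Y63.552 F1926
G01 X130.226 Y54.631 F1926
G01 X130.296 Y73.410 F1926
M5
G0 X265.072 Y11.406
M3 S637
G01 X123.704 Y68.015 F1926
G01 X312.133 Y48.020 F1926
G01 X51.246 Y22.930 F1926
G01 X326.011 Y13.305 F1926
G01 X265.072 Y11.406 F1926
M5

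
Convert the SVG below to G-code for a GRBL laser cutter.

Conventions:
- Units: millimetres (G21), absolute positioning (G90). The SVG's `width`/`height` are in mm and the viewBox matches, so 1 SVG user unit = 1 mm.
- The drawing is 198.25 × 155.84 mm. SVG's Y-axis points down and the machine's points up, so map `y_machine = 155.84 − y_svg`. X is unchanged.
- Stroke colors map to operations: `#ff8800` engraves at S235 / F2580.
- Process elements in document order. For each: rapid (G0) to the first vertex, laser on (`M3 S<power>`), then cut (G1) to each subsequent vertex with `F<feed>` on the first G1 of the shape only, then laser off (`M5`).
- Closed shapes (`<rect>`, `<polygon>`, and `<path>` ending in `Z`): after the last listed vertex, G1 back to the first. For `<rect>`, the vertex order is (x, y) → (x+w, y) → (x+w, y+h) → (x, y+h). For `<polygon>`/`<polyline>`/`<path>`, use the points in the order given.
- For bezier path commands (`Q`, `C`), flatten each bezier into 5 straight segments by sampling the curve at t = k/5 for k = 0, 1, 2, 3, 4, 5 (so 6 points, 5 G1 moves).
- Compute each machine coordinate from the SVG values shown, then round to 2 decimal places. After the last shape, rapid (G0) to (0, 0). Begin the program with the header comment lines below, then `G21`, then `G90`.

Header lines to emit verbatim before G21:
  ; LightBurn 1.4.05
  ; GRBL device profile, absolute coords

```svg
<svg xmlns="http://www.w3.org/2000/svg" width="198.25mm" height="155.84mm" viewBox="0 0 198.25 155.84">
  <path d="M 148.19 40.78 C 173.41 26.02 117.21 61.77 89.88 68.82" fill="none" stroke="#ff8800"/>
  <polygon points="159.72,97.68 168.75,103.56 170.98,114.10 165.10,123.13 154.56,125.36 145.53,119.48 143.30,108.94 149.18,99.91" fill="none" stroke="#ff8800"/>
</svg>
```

; LightBurn 1.4.05
; GRBL device profile, absolute coords
G21
G90
G0 X148.19 Y115.06
M3 S235
G1 X154.43 Y118.49 F2580
G1 X146.43 Y113.60
G1 X129.48 Y104.19
G1 X108.86 Y94.06
G1 X89.88 Y87.02
M5
G0 X159.72 Y58.16
M3 S235
G1 X168.75 Y52.28 F2580
G1 X170.98 Y41.74
G1 X165.10 Y32.71
G1 X154.56 Y30.48
G1 X145.53 Y36.36
G1 X143.30 Y46.90
G1 X149.18 Y55.93
G1 X159.72 Y58.16
M5
G0 X0.00 Y0.00

viewBox `0 0 198.25 155.84` with mm width/height → 1 unit = 1 mm. Flip: y_m = 155.84 − y_svg.

**Shape 1** — `<path>` cubic bezier, stroke `#ff8800` → engrave (S235, F2580). Control points (SVG): P0=(148.19,40.78), P1=(173.41,26.02), P2=(117.21,61.77), P3=(89.88,68.82); sampled at t=k/5. Machine vertices: (148.19,115.06) → (154.43,118.49) → (146.43,113.60) → (129.48,104.19) → (108.86,94.06) → (89.88,87.02). Open path.

**Shape 2** — `<polygon>` regular polygon, stroke `#ff8800` → engrave (S235, F2580). Machine vertices: (159.72,58.16) → (168.75,52.28) → (170.98,41.74) → (165.10,32.71) → (154.56,30.48) → (145.53,36.36) → (143.30,46.90) → (149.18,55.93) → (159.72,58.16). Closed: final G1 returns to the first vertex.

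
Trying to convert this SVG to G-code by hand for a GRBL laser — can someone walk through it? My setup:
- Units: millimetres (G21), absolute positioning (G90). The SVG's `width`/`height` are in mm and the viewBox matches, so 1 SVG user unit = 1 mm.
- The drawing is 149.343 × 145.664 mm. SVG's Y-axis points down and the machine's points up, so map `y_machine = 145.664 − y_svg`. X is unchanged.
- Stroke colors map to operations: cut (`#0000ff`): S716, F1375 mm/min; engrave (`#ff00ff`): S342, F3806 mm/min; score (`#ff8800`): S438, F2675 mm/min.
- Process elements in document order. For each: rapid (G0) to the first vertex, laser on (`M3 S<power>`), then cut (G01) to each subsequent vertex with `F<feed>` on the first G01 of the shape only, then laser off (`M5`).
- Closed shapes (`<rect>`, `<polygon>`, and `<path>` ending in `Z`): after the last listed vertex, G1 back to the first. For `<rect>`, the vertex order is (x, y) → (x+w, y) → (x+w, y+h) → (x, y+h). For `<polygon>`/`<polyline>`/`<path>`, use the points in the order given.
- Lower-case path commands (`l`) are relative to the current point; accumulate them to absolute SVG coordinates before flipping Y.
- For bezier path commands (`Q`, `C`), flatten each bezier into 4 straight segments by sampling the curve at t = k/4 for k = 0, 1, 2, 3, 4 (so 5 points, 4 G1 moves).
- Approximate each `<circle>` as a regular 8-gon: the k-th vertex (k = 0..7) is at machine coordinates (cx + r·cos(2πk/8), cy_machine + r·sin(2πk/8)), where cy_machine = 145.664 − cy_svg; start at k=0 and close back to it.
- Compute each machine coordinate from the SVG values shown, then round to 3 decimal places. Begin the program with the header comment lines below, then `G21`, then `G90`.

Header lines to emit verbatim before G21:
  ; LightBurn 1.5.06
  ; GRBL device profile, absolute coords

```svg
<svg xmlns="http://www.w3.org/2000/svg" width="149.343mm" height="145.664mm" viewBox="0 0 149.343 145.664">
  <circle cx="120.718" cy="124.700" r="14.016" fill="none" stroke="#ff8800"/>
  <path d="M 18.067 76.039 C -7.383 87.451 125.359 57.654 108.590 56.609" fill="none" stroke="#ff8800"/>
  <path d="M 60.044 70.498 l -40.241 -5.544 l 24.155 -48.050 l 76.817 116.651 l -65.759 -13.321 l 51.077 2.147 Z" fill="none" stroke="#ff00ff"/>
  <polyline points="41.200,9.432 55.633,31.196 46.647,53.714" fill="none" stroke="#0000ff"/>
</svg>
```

1 u = 1 mm; y_m = 145.664 − y.

[1] `<circle>` circle, #ff8800→score S438 F2675: (134.734,20.964) → (130.629,30.875) → (120.718,34.980) → (110.807,30.875) → (106.702,20.964) → (110.807,11.053) → (120.718,6.948) → (130.629,11.053) → (134.734,20.964) (closed)

[2] `<path>` cubic bezier, #ff8800→score S438 F2675: (18.067,69.625) → (23.833,67.700) → (60.073,74.669) → (97.941,83.973) → (108.590,89.055)

[3] `<path>` closed polygon, #ff00ff→engrave S342 F3806: (60.044,75.166) → (19.803,80.710) → (43.958,128.760) → (120.775,12.109) → (55.016,25.430) → (106.093,23.283) → (60.044,75.166) (closed)

[4] `<polyline>` open polyline, #0000ff→cut S716 F1375: (41.200,136.232) → (55.633,114.468) → (46.647,91.950)

; LightBurn 1.5.06
; GRBL device profile, absolute coords
G21
G90
G0 X134.734 Y20.964
M3 S438
G01 X130.629 Y30.875 F2675
G01 X120.718 Y34.980
G01 X110.807 Y30.875
G01 X106.702 Y20.964
G01 X110.807 Y11.053
G01 X120.718 Y6.948
G01 X130.629 Y11.053
G01 X134.734 Y20.964
M5
G0 X18.067 Y69.625
M3 S438
G01 X23.833 Y67.700 F2675
G01 X60.073 Y74.669
G01 X97.941 Y83.973
G01 X108.590 Y89.055
M5
G0 X60.044 Y75.166
M3 S342
G01 X19.803 Y80.710 F3806
G01 X43.958 Y128.760
G01 X120.775 Y12.109
G01 X55.016 Y25.430
G01 X106.093 Y23.283
G01 X60.044 Y75.166
M5
G0 X41.200 Y136.232
M3 S716
G01 X55.633 Y114.468 F1375
G01 X46.647 Y91.950
M5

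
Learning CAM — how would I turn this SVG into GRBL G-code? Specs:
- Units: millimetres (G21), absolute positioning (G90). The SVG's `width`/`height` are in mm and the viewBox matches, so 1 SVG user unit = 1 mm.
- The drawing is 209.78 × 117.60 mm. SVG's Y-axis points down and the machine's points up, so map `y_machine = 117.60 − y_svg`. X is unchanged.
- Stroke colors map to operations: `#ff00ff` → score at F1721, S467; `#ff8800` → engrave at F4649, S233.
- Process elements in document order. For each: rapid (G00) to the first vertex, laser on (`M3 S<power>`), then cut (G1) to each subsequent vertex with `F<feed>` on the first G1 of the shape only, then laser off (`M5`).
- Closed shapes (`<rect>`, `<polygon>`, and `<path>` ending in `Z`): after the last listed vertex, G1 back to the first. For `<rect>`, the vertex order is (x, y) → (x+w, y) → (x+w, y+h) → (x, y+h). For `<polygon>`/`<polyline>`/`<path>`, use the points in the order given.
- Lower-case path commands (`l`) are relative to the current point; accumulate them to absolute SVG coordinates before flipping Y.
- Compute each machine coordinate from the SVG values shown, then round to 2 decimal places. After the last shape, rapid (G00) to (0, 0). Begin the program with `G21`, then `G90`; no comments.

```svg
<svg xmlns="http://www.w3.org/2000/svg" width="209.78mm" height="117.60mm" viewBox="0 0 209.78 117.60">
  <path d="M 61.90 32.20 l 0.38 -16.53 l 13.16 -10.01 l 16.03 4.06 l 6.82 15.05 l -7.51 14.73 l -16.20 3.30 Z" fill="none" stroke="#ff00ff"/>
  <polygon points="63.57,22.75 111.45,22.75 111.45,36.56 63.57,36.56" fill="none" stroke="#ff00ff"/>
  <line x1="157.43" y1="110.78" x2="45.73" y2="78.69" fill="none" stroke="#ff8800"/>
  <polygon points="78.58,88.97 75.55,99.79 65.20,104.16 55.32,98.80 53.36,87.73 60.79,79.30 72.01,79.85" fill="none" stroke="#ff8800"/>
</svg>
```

G21
G90
G00 X61.90 Y85.40
M3 S467
G1 X62.28 Y101.93 F1721
G1 X75.44 Y111.94
G1 X91.47 Y107.88
G1 X98.29 Y92.83
G1 X90.78 Y78.10
G1 X74.58 Y74.80
G1 X61.90 Y85.40
M5
G00 X63.57 Y94.85
M3 S467
G1 X111.45 Y94.85 F1721
G1 X111.45 Y81.04
G1 X63.57 Y81.04
G1 X63.57 Y94.85
M5
G00 X157.43 Y6.82
M3 S233
G1 X45.73 Y38.91 F4649
M5
G00 X78.58 Y28.63
M3 S233
G1 X75.55 Y17.81 F4649
G1 X65.20 Y13.44
G1 X55.32 Y18.80
G1 X53.36 Y29.87
G1 X60.79 Y38.30
G1 X72.01 Y37.75
G1 X78.58 Y28.63
M5
G00 X0.00 Y0.00

viewBox `0 0 209.78 117.60` with mm width/height → 1 unit = 1 mm. Flip: y_m = 117.60 − y_svg.

**Shape 1** — `<path>` regular polygon, stroke `#ff00ff` → score (S467, F1721). Machine vertices: (61.90,85.40) → (62.28,101.93) → (75.44,111.94) → (91.47,107.88) → (98.29,92.83) → (90.78,78.10) → (74.58,74.80) → (61.90,85.40). Closed: final G1 returns to the first vertex.

**Shape 2** — `<polygon>` rectangle, stroke `#ff00ff` → score (S467, F1721). Machine vertices: (63.57,94.85) → (111.45,94.85) → (111.45,81.04) → (63.57,81.04) → (63.57,94.85). Closed: final G1 returns to the first vertex.

**Shape 3** — `<line>` line segment, stroke `#ff8800` → engrave (S233, F4649). Machine vertices: (157.43,6.82) → (45.73,38.91). Open path.

**Shape 4** — `<polygon>` regular polygon, stroke `#ff8800` → engrave (S233, F4649). Machine vertices: (78.58,28.63) → (75.55,17.81) → (65.20,13.44) → (55.32,18.80) → (53.36,29.87) → (60.79,38.30) → (72.01,37.75) → (78.58,28.63). Closed: final G1 returns to the first vertex.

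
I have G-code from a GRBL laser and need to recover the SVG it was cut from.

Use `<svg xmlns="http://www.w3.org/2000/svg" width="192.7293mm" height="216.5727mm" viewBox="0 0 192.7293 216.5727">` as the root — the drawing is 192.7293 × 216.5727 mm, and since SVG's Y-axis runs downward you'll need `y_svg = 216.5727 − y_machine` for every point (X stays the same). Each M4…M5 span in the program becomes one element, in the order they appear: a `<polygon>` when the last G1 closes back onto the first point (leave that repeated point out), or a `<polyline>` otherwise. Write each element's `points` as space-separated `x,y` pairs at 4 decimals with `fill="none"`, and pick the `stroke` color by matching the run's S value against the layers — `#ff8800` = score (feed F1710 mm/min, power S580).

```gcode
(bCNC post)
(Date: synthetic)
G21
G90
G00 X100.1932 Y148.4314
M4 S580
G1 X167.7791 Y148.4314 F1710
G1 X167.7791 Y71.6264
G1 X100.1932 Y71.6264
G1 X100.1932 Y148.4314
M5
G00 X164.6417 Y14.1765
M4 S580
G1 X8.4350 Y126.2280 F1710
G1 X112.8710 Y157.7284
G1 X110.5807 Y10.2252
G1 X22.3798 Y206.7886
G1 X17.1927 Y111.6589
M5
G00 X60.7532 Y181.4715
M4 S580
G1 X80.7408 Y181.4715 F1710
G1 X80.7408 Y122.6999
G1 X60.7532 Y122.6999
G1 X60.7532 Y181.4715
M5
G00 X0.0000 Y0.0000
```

<svg xmlns="http://www.w3.org/2000/svg" width="192.7293mm" height="216.5727mm" viewBox="0 0 192.7293 216.5727">
  <polygon points="100.1932,68.1413 167.7791,68.1413 167.7791,144.9463 100.1932,144.9463" fill="none" stroke="#ff8800"/>
  <polyline points="164.6417,202.3962 8.4350,90.3447 112.8710,58.8443 110.5807,206.3475 22.3798,9.7841 17.1927,104.9138" fill="none" stroke="#ff8800"/>
  <polygon points="60.7532,35.1012 80.7408,35.1012 80.7408,93.8728 60.7532,93.8728" fill="none" stroke="#ff8800"/>
</svg>

y_svg = 216.5727 − y_m. Every run uses S580, so all elements get stroke `#ff8800` (score).

[1] closed run; points: 100.1932,68.1413 167.7791,68.1413 167.7791,144.9463 100.1932,144.9463

[2] open run; points: 164.6417,202.3962 8.4350,90.3447 112.8710,58.8443 110.5807,206.3475 22.3798,9.7841 17.1927,104.9138

[3] closed run; points: 60.7532,35.1012 80.7408,35.1012 80.7408,93.8728 60.7532,93.8728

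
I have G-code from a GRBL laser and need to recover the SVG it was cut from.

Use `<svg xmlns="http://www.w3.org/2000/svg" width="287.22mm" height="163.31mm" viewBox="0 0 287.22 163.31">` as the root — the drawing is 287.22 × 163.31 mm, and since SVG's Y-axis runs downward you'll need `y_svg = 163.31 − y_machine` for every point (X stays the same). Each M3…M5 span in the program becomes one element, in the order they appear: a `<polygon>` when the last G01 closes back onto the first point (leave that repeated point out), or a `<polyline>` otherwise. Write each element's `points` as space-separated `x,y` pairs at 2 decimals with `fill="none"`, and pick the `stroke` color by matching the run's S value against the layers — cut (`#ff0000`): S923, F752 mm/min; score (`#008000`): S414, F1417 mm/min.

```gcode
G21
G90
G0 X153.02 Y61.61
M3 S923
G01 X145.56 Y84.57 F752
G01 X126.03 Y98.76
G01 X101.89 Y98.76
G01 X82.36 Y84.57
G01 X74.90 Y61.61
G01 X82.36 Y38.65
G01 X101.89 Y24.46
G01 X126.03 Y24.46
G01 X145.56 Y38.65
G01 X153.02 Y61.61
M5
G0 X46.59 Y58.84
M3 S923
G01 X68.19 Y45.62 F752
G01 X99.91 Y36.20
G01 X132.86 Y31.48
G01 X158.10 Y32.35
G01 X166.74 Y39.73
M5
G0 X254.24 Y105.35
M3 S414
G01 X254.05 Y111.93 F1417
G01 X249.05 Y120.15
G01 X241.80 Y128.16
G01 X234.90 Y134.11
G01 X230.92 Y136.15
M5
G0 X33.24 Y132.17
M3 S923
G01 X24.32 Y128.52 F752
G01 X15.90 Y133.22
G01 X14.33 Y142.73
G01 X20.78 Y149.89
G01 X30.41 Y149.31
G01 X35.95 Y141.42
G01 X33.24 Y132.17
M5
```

Machine Y-up, SVG Y-down with viewBox height 163.31, so y_svg = 163.31 − y_machine; X carries over.

Run 1: power S923 maps to stroke `#ff0000` (cut). The run returns to its start, so emit a `<polygon>` with points (Y-flipped): 153.02,101.70 145.56,78.74 126.03,64.55 101.89,64.55 82.36,78.74 74.90,101.70 82.36,124.66 101.89,138.85 126.03,138.85 145.56,124.66.

Run 2: S923 ⇒ cut layer `#ff0000`. The run is open, so emit a `<polyline>` with points (Y-flipped): 46.59,104.47 68.19,117.69 99.91,127.11 132.86,131.83 158.10,130.96 166.74,123.58.

Run 3: the run's S414 means `#008000` (score). The run is open, so emit a `<polyline>` with points (Y-flipped): 254.24,57.96 254.05,51.38 249.05,43.16 241.80,35.15 234.90,29.20 230.92,27.16.

Run 4: S923 ⇒ cut layer `#ff0000`. The run returns to its start, so emit a `<polygon>` with points (Y-flipped): 33.24,31.14 24.32,34.79 15.90,30.09 14.33,20.58 20.78,13.42 30.41,14.00 35.95,21.89.

<svg xmlns="http://www.w3.org/2000/svg" width="287.22mm" height="163.31mm" viewBox="0 0 287.22 163.31">
  <polygon points="153.02,101.70 145.56,78.74 126.03,64.55 101.89,64.55 82.36,78.74 74.90,101.70 82.36,124.66 101.89,138.85 126.03,138.85 145.56,124.66" fill="none" stroke="#ff0000"/>
  <polyline points="46.59,104.47 68.19,117.69 99.91,127.11 132.86,131.83 158.10,130.96 166.74,123.58" fill="none" stroke="#ff0000"/>
  <polyline points="254.24,57.96 254.05,51.38 249.05,43.16 241.80,35.15 234.90,29.20 230.92,27.16" fill="none" stroke="#008000"/>
  <polygon points="33.24,31.14 24.32,34.79 15.90,30.09 14.33,20.58 20.78,13.42 30.41,14.00 35.95,21.89" fill="none" stroke="#ff0000"/>
</svg>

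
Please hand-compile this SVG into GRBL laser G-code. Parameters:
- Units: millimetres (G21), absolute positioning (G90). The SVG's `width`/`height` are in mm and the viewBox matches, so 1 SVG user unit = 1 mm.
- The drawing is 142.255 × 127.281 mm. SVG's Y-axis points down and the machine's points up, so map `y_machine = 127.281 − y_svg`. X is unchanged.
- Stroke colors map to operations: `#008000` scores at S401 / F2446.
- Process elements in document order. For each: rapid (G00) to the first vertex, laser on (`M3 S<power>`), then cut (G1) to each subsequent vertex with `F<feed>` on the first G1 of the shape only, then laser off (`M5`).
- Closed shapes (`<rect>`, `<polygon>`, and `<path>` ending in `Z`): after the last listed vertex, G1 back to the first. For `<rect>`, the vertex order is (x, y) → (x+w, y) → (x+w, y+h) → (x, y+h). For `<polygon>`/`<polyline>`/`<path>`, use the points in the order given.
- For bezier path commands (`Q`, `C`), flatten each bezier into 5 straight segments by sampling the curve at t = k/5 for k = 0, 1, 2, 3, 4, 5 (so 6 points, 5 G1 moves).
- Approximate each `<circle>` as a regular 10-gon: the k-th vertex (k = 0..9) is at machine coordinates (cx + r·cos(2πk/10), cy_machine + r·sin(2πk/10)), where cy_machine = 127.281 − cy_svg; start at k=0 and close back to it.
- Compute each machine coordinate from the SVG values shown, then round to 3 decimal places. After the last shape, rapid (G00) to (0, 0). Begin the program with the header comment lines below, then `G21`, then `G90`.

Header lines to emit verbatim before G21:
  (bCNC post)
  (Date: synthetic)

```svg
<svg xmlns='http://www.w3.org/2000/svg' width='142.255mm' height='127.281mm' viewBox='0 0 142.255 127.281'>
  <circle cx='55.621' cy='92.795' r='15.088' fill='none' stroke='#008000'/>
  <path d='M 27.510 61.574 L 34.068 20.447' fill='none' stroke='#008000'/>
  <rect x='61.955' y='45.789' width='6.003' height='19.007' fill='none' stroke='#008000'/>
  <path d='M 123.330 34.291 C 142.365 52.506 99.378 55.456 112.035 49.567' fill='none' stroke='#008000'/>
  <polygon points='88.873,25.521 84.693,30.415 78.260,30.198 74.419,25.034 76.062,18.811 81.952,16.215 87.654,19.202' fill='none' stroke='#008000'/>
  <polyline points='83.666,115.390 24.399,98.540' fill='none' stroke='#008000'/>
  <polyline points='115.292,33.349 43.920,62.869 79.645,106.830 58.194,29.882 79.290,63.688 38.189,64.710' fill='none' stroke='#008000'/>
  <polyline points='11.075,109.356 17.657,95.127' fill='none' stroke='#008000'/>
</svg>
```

Since the viewBox matches the mm dimensions, user units are millimetres directly. The only transform is the Y-flip y_m = 127.281 − y_svg.

Shape 1 is a circle drawn with `<circle>`. Its stroke #008000 means score at S401, F2446. After flipping Y the toolpath is (70.709,34.486) → (67.827,43.355) → (60.283,48.836) → (50.959,48.836) → (43.415,43.355) → (40.533,34.486) → (43.415,25.617) → (50.959,20.136) → (60.283,20.136) → (67.827,25.617) → (70.709,34.486), returning to the start.

Shape 2 is a line segment drawn with `<path>`. Its stroke #008000 means score at S401, F2446. After flipping Y the toolpath is (27.510,65.707) → (34.068,106.834).

Shape 3 is a rectangle drawn with `<rect>`. Its stroke #008000 means score at S401, F2446. After flipping Y the toolpath is (61.955,81.492) → (67.958,81.492) → (67.958,62.485) → (61.955,62.485) → (61.955,81.492), returning to the start.

Shape 4 is a cubic bezier drawn with `<path>`. Its stroke #008000 means score at S401, F2446. After flipping Y the toolpath is (123.330,92.990) → (128.250,83.841) → (123.932,78.048) → (116.025,75.301) → (110.177,75.293) → (112.035,77.714).

Shape 5 is a regular polygon drawn with `<polygon>`. Its stroke #008000 means score at S401, F2446. After flipping Y the toolpath is (88.873,101.760) → (84.693,96.866) → (78.260,97.083) → (74.419,102.247) → (76.062,108.470) → (81.952,111.066) → (87.654,108.079) → (88.873,101.760), returning to the start.

Shape 6 is a line segment drawn with `<polyline>`. Its stroke #008000 means score at S401, F2446. After flipping Y the toolpath is (83.666,11.891) → (24.399,28.741).

Shape 7 is a open polyline drawn with `<polyline>`. Its stroke #008000 means score at S401, F2446. After flipping Y the toolpath is (115.292,93.932) → (43.920,64.412) → (79.645,20.451) → (58.194,97.399) → (79.290,63.593) → (38.189,62.571).

Shape 8 is a line segment drawn with `<polyline>`. Its stroke #008000 means score at S401, F2446. After flipping Y the toolpath is (11.075,17.925) → (17.657,32.154).

(bCNC post)
(Date: synthetic)
G21
G90
G00 X70.709 Y34.486
M3 S401
G1 X67.827 Y43.355 F2446
G1 X60.283 Y48.836
G1 X50.959 Y48.836
G1 X43.415 Y43.355
G1 X40.533 Y34.486
G1 X43.415 Y25.617
G1 X50.959 Y20.136
G1 X60.283 Y20.136
G1 X67.827 Y25.617
G1 X70.709 Y34.486
M5
G00 X27.510 Y65.707
M3 S401
G1 X34.068 Y106.834 F2446
M5
G00 X61.955 Y81.492
M3 S401
G1 X67.958 Y81.492 F2446
G1 X67.958 Y62.485
G1 X61.955 Y62.485
G1 X61.955 Y81.492
M5
G00 X123.330 Y92.990
M3 S401
G1 X128.250 Y83.841 F2446
G1 X123.932 Y78.048
G1 X116.025 Y75.301
G1 X110.177 Y75.293
G1 X112.035 Y77.714
M5
G00 X88.873 Y101.760
M3 S401
G1 X84.693 Y96.866 F2446
G1 X78.260 Y97.083
G1 X74.419 Y102.247
G1 X76.062 Y108.470
G1 X81.952 Y111.066
G1 X87.654 Y108.079
G1 X88.873 Y101.760
M5
G00 X83.666 Y11.891
M3 S401
G1 X24.399 Y28.741 F2446
M5
G00 X115.292 Y93.932
M3 S401
G1 X43.920 Y64.412 F2446
G1 X79.645 Y20.451
G1 X58.194 Y97.399
G1 X79.290 Y63.593
G1 X38.189 Y62.571
M5
G00 X11.075 Y17.925
M3 S401
G1 X17.657 Y32.154 F2446
M5
G00 X0.000 Y0.000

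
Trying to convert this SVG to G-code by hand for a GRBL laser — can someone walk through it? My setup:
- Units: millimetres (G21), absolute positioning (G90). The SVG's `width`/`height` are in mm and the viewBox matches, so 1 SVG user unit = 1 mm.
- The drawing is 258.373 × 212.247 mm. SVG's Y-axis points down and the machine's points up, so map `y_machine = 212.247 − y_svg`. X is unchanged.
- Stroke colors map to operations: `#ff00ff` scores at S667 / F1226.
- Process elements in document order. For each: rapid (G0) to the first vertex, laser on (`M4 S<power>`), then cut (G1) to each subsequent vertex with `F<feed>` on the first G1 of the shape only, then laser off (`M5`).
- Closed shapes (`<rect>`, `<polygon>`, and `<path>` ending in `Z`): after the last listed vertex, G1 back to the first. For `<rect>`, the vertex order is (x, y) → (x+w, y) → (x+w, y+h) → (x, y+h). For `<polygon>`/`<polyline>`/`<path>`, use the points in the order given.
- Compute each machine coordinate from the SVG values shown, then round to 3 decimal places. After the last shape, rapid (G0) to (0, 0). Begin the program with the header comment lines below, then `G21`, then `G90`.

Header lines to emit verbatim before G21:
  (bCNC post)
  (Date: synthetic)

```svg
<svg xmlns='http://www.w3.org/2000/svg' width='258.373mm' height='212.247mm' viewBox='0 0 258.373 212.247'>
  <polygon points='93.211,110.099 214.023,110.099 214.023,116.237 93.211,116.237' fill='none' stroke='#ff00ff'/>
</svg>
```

(bCNC post)
(Date: synthetic)
G21
G90
G0 X93.211 Y102.148
M4 S667
G1 X214.023 Y102.148 F1226
G1 X214.023 Y96.010
G1 X93.211 Y96.010
G1 X93.211 Y102.148
M5
G0 X0.000 Y0.000

Since the viewBox matches the mm dimensions, user units are millimetres directly. The only transform is the Y-flip y_m = 212.247 − y_svg.

Shape 1 is a rectangle drawn with `<polygon>`. Its stroke #ff00ff means score at S667, F1226. After flipping Y the toolpath is (93.211,102.148) → (214.023,102.148) → (214.023,96.010) → (93.211,96.010) → (93.211,102.148), returning to the start.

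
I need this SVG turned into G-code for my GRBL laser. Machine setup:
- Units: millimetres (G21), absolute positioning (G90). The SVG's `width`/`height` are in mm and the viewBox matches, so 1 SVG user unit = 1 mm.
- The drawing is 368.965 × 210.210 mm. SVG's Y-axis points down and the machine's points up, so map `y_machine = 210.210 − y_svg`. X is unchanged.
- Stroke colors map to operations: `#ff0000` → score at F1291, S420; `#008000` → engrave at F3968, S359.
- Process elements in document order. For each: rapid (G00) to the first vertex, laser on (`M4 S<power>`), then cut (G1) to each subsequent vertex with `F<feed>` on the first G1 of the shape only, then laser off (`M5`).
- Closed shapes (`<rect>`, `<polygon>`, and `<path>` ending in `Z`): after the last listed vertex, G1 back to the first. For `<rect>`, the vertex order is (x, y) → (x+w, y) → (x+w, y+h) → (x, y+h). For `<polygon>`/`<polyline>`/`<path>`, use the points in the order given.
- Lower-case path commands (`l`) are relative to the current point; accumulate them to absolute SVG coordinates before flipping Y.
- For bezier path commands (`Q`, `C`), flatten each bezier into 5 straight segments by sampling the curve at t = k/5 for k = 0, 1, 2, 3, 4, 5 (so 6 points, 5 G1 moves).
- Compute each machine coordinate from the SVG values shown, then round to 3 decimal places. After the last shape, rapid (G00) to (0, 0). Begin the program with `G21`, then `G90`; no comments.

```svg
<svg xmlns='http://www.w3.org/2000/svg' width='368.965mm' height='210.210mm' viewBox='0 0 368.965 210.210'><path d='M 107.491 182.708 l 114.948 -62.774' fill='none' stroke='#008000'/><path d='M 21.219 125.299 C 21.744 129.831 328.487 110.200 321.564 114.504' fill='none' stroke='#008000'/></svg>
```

1 u = 1 mm; y_m = 210.210 − y.

[1] `<path>` line segment, #008000→engrave S359 F3968: (107.491,27.502) → (222.439,90.276)

[2] `<path>` cubic bezier, #008000→engrave S359 F3968: (21.219,84.911) → (53.321,84.707) → (129.161,87.993) → (218.984,92.460) → (293.037,95.801) → (321.564,95.706)

G21
G90
G00 X107.491 Y27.502
M4 S359
G1 X222.439 Y90.276 F3968
M5
G00 X21.219 Y84.911
M4 S359
G1 X53.321 Y84.707 F3968
G1 X129.161 Y87.993
G1 X218.984 Y92.460
G1 X293.037 Y95.801
G1 X321.564 Y95.706
M5
G00 X0.000 Y0.000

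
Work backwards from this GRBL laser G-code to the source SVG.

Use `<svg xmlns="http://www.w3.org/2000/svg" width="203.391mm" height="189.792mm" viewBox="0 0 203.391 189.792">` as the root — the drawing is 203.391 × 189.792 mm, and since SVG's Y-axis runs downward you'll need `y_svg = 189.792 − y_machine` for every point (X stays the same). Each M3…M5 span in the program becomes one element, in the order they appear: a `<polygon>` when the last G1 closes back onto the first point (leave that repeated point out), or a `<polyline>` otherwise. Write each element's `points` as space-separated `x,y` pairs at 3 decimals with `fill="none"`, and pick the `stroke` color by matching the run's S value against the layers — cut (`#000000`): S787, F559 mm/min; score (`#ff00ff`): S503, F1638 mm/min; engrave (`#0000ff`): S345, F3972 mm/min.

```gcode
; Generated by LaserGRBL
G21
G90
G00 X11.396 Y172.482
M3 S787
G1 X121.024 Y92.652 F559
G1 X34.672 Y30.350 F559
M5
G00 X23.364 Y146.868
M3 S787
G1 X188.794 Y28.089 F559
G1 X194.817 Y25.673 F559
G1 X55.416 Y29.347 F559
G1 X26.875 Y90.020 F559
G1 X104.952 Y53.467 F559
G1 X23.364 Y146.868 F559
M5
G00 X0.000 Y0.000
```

Each laser-on run becomes one SVG element. Flip Y back into SVG space with y_svg = 189.792 − y_machine. Every run uses S787, so all elements get stroke `#000000` (cut).

Run 1: The run is open, so emit a `<polyline>` with points (Y-flipped): 11.396,17.310 121.024,97.140 34.672,159.442.

Run 2: The run returns to its start, so emit a `<polygon>` with points (Y-flipped): 23.364,42.924 188.794,161.703 194.817,164.119 55.416,160.445 26.875,99.772 104.952,136.325.

<svg xmlns="http://www.w3.org/2000/svg" width="203.391mm" height="189.792mm" viewBox="0 0 203.391 189.792">
  <polyline points="11.396,17.310 121.024,97.140 34.672,159.442" fill="none" stroke="#000000"/>
  <polygon points="23.364,42.924 188.794,161.703 194.817,164.119 55.416,160.445 26.875,99.772 104.952,136.325" fill="none" stroke="#000000"/>
</svg>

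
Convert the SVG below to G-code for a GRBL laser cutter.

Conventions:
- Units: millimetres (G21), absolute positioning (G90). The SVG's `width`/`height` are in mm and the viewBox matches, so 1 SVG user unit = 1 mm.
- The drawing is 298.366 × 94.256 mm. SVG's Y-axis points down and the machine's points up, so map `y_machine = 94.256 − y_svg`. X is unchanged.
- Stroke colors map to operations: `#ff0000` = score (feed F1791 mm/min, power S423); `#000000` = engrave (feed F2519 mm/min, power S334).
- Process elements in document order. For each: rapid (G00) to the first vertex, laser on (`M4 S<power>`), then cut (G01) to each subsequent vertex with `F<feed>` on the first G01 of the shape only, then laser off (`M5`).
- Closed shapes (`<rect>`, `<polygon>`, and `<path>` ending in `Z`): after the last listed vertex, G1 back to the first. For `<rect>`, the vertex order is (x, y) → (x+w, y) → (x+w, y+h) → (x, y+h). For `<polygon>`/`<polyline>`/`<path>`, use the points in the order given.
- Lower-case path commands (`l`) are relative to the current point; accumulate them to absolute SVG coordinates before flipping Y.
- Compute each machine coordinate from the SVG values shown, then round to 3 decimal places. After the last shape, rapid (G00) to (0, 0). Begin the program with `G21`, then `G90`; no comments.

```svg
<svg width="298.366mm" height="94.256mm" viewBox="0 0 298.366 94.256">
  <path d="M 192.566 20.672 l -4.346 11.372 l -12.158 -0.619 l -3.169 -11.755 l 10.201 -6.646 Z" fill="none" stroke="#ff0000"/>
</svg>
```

G21
G90
G00 X192.566 Y73.584
M4 S423
G01 X188.220 Y62.212 F1791
G01 X176.062 Y62.831
G01 X172.893 Y74.586
G01 X183.094 Y81.232
G01 X192.566 Y73.584
M5
G00 X0.000 Y0.000

1 u = 1 mm; y_m = 94.256 − y.

[1] `<path>` regular polygon, #ff0000→score S423 F1791: (192.566,73.584) → (188.220,62.212) → (176.062,62.831) → (172.893,74.586) → (183.094,81.232) → (192.566,73.584) (closed)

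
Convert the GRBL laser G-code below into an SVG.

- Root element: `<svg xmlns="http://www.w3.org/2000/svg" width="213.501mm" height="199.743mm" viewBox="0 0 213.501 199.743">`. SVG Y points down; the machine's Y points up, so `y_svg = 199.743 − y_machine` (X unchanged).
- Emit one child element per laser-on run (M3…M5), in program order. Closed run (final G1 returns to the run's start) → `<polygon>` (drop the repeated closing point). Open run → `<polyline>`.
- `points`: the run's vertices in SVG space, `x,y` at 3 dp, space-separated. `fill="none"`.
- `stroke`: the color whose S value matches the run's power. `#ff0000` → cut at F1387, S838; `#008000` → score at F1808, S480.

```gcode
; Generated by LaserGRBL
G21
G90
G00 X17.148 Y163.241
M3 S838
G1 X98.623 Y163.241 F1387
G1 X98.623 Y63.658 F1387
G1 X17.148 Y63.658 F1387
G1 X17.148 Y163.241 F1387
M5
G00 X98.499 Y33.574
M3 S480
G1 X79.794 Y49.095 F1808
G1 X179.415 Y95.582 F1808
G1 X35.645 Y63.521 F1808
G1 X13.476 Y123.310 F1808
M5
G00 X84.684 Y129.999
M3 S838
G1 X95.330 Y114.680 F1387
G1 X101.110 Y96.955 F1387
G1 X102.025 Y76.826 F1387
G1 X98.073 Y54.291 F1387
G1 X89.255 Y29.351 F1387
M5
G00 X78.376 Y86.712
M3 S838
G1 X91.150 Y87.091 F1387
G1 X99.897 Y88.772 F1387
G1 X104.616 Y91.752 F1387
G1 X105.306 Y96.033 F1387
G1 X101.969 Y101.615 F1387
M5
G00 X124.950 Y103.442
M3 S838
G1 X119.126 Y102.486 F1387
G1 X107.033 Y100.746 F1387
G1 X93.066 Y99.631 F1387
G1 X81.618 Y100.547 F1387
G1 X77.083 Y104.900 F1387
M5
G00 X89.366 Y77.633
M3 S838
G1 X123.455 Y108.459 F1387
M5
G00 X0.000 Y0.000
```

y_svg = 199.743 − y_m.

[1] S838→`#ff0000` (cut); closed run; points: 17.148,36.502 98.623,36.502 98.623,136.085 17.148,136.085

[2] S480→`#008000` (score); open run; points: 98.499,166.169 79.794,150.648 179.415,104.161 35.645,136.222 13.476,76.433

[3] S838→`#ff0000` (cut); open run; points: 84.684,69.744 95.330,85.063 101.110,102.788 102.025,122.917 98.073,145.452 89.255,170.392

[4] S838→`#ff0000` (cut); open run; points: 78.376,113.031 91.150,112.652 99.897,110.971 104.616,107.991 105.306,103.710 101.969,98.128

[5] S838→`#ff0000` (cut); open run; points: 124.950,96.301 119.126,97.257 107.033,98.997 93.066,100.112 81.618,99.196 77.083,94.843

[6] S838→`#ff0000` (cut); open run; points: 89.366,122.110 123.455,91.284

<svg xmlns="http://www.w3.org/2000/svg" width="213.501mm" height="199.743mm" viewBox="0 0 213.501 199.743">
  <polygon points="17.148,36.502 98.623,36.502 98.623,136.085 17.148,136.085" fill="none" stroke="#ff0000"/>
  <polyline points="98.499,166.169 79.794,150.648 179.415,104.161 35.645,136.222 13.476,76.433" fill="none" stroke="#008000"/>
  <polyline points="84.684,69.744 95.330,85.063 101.110,102.788 102.025,122.917 98.073,145.452 89.255,170.392" fill="none" stroke="#ff0000"/>
  <polyline points="78.376,113.031 91.150,112.652 99.897,110.971 104.616,107.991 105.306,103.710 101.969,98.128" fill="none" stroke="#ff0000"/>
  <polyline points="124.950,96.301 119.126,97.257 107.033,98.997 93.066,100.112 81.618,99.196 77.083,94.843" fill="none" stroke="#ff0000"/>
  <polyline points="89.366,122.110 123.455,91.284" fill="none" stroke="#ff0000"/>
</svg>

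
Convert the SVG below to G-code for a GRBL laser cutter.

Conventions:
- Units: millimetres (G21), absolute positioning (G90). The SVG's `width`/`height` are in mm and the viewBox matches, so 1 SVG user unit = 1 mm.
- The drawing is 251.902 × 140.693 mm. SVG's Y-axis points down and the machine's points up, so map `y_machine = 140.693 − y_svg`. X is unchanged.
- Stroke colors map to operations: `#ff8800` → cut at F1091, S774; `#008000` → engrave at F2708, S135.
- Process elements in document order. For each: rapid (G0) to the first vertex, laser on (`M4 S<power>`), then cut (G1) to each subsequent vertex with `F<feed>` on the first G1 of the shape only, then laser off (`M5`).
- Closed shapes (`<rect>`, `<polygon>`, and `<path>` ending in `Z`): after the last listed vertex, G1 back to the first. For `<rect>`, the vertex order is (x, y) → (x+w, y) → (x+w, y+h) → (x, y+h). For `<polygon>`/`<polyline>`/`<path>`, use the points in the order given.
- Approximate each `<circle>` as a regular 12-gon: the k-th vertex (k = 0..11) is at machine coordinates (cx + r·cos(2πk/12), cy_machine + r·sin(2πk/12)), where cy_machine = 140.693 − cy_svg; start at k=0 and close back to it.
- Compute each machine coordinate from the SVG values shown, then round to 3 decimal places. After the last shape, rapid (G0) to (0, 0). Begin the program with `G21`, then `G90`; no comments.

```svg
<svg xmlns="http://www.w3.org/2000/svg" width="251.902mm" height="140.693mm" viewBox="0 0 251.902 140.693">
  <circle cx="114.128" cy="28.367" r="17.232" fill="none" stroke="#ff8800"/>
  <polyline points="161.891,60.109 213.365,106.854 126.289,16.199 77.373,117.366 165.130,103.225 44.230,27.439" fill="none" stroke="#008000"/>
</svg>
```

G21
G90
G0 X131.360 Y112.326
M4 S774
G1 X129.051 Y120.942 F1091
G1 X122.744 Y127.249
G1 X114.128 Y129.558
G1 X105.512 Y127.249
G1 X99.205 Y120.942
G1 X96.896 Y112.326
G1 X99.205 Y103.710
G1 X105.512 Y97.403
G1 X114.128 Y95.094
G1 X122.744 Y97.403
G1 X129.051 Y103.710
G1 X131.360 Y112.326
M5
G0 X161.891 Y80.584
M4 S135
G1 X213.365 Y33.839 F2708
G1 X126.289 Y124.494
G1 X77.373 Y23.327
G1 X165.130 Y37.468
G1 X44.230 Y113.254
M5
G0 X0.000 Y0.000

viewBox `0 0 251.902 140.693` with mm width/height → 1 unit = 1 mm. Flip: y_m = 140.693 − y_svg.

**Shape 1** — `<circle>` circle, stroke `#ff8800` → cut (S774, F1091). Machine vertices: (131.360,112.326) → (129.051,120.942) → (122.744,127.249) → (114.128,129.558) → (105.512,127.249) → (99.205,120.942) → (96.896,112.326) → (99.205,103.710) → (105.512,97.403) → (114.128,95.094) → (122.744,97.403) → (129.051,103.710) → (131.360,112.326). Closed: final G1 returns to the first vertex.

**Shape 2** — `<polyline>` open polyline, stroke `#008000` → engrave (S135, F2708). Machine vertices: (161.891,80.584) → (213.365,33.839) → (126.289,124.494) → (77.373,23.327) → (165.130,37.468) → (44.230,113.254). Open path.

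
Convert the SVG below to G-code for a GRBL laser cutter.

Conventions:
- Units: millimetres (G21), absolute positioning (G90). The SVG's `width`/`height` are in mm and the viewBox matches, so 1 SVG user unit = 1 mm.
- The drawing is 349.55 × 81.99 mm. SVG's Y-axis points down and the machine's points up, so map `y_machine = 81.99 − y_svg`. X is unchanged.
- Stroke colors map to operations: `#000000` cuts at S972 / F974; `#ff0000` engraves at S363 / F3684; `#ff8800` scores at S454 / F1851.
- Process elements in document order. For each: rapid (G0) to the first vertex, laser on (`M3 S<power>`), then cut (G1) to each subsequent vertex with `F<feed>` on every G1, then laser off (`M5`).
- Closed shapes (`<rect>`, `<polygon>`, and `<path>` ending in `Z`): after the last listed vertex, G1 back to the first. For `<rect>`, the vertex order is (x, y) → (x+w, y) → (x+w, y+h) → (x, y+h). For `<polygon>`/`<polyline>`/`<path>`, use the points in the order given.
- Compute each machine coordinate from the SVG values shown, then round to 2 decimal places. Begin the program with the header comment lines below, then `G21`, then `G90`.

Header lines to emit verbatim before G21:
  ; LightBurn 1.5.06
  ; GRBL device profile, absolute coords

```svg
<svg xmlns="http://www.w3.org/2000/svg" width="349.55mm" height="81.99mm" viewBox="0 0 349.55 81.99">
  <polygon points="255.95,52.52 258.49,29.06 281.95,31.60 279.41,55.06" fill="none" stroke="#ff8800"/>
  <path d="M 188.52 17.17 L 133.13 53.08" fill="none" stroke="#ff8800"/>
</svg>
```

viewBox `0 0 349.55 81.99` with mm width/height → 1 unit = 1 mm. Flip: y_m = 81.99 − y_svg.

**Shape 1** — `<polygon>` regular polygon, stroke `#ff8800` → score (S454, F1851). Machine vertices: (255.95,29.47) → (258.49,52.93) → (281.95,50.39) → (279.41,26.93) → (255.95,29.47). Closed: final G1 returns to the first vertex.

**Shape 2** — `<path>` line segment, stroke `#ff8800` → score (S454, F1851). Machine vertices: (188.52,64.82) → (133.13,28.91). Open path.

; LightBurn 1.5.06
; GRBL device profile, absolute coords
G21
G90
G0 X255.95 Y29.47
M3 S454
G1 X258.49 Y52.93 F1851
G1 X281.95 Y50.39 F1851
G1 X279.41 Y26.93 F1851
G1 X255.95 Y29.47 F1851
M5
G0 X188.52 Y64.82
M3 S454
G1 X133.13 Y28.91 F1851
M5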